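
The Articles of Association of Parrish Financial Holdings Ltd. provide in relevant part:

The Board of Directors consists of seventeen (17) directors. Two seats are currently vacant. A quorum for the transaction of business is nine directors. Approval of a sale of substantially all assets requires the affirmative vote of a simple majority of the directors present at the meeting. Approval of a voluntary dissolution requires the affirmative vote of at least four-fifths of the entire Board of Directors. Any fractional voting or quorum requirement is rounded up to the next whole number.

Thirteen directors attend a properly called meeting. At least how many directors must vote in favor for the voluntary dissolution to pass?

14

The voluntary dissolution requires four-fifths of the entire Board of Directors (17).
4/5 of 17 = 13.60, rounded up to 14.
(Only 13 can vote, so the voluntary dissolution cannot pass at this meeting, but the required vote is still 14.)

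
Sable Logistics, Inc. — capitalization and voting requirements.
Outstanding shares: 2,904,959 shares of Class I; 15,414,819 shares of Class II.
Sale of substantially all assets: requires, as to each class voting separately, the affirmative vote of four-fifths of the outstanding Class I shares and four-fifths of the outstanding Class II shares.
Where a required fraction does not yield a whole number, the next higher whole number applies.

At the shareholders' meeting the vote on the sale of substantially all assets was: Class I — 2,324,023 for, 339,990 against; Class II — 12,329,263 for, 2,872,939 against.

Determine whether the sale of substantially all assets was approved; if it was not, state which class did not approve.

Not approved — the Class II shares did not give the required vote.

Class I: 4/5 of 2904959 = 2323967.20, rounded up to 2323968; 2,323,968 required, 2,324,023 in favor — approved.
Class II: 4/5 of 15414819 = 12331855.20, rounded up to 12331856; 12,331,856 required, 12,329,263 in favor — not approved.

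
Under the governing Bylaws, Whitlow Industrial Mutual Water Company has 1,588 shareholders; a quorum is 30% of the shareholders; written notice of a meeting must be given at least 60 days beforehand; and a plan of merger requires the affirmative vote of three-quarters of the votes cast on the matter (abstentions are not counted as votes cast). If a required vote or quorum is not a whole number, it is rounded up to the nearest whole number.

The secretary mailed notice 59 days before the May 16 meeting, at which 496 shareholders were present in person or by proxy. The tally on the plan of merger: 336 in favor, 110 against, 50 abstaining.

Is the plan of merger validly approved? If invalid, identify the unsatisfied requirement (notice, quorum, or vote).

Invalid — notice requirement not satisfied.

Notice: 59 days given; 60 required. Not satisfied.
Quorum: 30% of 1,588 = 476.40, rounded up to 477; 496 present. Satisfied.
Vote: requires three-fourths of the votes cast (496 − 50 abstaining = 446); 3/4 of 446 = 334.50, rounded up to 335, so 335 needed; 336 in favor. Satisfied.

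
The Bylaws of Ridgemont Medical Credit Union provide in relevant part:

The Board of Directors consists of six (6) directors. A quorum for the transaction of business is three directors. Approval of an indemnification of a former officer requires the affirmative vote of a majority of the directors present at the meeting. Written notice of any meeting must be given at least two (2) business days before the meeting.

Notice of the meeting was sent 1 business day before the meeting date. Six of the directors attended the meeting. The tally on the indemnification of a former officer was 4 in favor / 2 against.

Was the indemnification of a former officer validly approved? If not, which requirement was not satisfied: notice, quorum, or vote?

Invalid — notice requirement not satisfied.

Notice: 1 business day given; 2 required (1 < 2). Not satisfied.
Quorum: 6 present; quorum is 3. Satisfied.
Vote: the indemnification of a former officer requires a majority of the directors present (6). A majority of 6 is 4, so 4 affirmative votes are needed; 4 voted in favor. Satisfied.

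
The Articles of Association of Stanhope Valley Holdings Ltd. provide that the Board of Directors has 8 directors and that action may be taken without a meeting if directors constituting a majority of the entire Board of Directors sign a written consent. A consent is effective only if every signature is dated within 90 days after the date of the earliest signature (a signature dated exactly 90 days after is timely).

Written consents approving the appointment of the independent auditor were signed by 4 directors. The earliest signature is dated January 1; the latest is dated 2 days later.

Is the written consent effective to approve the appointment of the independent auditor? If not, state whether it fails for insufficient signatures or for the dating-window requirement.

Not effective — insufficient signatures.

Signatures required: a majority of 8 — a majority of 8 is 5, so 5 needed; 4 signed. Insufficient.
Dating window: the latest signature is 2 days after the earliest; the limit is 90 days. Within the window.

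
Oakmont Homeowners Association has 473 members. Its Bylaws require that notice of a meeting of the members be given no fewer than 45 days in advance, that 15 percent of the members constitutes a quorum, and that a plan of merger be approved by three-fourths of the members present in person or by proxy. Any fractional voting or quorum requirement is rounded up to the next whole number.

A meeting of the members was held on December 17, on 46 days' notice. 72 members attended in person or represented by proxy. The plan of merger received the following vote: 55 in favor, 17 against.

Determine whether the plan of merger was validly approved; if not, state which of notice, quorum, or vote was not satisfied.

Notice: 46 days given; 45 required. Satisfied.
Quorum: 15% of 473 = 70.95, rounded up to 71; 72 present. Satisfied.
Vote: requires three-fourths of those present (72); 3/4 of 72 = 54, so 54 needed; 55 in favor. Satisfied.

Valid — all requirements satisfied.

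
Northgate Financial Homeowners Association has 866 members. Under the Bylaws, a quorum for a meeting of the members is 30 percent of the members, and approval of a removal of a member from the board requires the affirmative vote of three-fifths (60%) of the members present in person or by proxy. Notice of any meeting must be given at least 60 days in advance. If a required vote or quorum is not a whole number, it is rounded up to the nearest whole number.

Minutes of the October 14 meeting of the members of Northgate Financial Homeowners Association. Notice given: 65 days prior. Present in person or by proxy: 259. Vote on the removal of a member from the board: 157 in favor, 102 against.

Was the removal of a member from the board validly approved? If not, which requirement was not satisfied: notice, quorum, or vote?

Invalid — quorum requirement not satisfied.

Notice: 65 days given; 60 required. Satisfied.
Quorum: 30% of 866 = 259.80, rounded up to 260; 259 present. Not satisfied.
Vote: requires three-fifths of those present (259); 3/5 of 259 = 155.40, rounded up to 156, so 156 needed; 157 in favor. Satisfied.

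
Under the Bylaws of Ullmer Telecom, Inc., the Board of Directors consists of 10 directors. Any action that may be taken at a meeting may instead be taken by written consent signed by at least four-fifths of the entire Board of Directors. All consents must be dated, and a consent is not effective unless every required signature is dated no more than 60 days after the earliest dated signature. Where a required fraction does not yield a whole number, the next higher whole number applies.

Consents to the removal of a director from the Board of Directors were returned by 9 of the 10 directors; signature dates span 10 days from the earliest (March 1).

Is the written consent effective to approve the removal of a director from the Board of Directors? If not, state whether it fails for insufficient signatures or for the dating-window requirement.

Signatures required: at least four-fifths of 10 — 4/5 of 10 = 8, so 8 needed; 9 signed. Sufficient.
Dating window: the latest signature is 10 days after the earliest; the limit is 60 days. Within the window.

Effective — both the signature and dating-window requirements are satisfied.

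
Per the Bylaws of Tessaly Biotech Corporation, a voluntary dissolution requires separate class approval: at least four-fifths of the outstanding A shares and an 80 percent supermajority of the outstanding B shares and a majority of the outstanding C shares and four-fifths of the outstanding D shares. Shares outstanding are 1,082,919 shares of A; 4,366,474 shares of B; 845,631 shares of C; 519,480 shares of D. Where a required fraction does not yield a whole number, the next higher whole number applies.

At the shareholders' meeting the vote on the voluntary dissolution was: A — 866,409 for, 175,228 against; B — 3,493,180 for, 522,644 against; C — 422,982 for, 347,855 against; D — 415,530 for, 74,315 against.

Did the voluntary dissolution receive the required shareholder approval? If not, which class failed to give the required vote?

A: 4/5 of 1082919 = 866335.20, rounded up to 866336; 866,336 required, 866,409 in favor — approved.
B: 4/5 of 4366474 = 3493179.20, rounded up to 3493180; 3,493,180 required, 3,493,180 in favor — approved.
C: a majority of 845631 is 422816; 422,816 required, 422,982 in favor — approved.
D: 4/5 of 519480 = 415584; 415,584 required, 415,530 in favor — not approved.

Not approved — the D shares did not give the required vote.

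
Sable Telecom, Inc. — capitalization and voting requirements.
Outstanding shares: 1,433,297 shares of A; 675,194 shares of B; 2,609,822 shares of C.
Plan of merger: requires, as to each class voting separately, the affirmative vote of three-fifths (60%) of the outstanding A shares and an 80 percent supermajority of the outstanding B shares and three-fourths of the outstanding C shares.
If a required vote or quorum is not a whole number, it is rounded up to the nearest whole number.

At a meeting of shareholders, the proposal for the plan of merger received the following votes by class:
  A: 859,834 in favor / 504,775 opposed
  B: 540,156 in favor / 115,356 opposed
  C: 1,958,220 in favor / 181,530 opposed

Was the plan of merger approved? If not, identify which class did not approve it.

Not approved — the A shares did not give the required vote.

A: 3/5 of 1433297 = 859978.20, rounded up to 859979; 859,979 required, 859,834 in favor — not approved.
B: 4/5 of 675194 = 540155.20, rounded up to 540156; 540,156 required, 540,156 in favor — approved.
C: 3/4 of 2609822 = 1957366.50, rounded up to 1957367; 1,957,367 required, 1,958,220 in favor — approved.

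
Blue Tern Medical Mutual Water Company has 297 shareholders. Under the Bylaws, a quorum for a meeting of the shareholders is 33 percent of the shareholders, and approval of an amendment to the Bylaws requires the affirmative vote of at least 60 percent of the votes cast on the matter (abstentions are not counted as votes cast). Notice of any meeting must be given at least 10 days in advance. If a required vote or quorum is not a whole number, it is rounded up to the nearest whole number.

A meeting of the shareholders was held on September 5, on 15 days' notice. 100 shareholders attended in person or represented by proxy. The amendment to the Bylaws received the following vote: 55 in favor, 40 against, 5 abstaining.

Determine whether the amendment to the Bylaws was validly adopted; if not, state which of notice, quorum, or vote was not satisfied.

Invalid — vote requirement not satisfied.

Notice: 15 days given; 10 required. Satisfied.
Quorum: 33% of 297 = 98.01, rounded up to 99; 100 present. Satisfied.
Vote: requires three-fifths of the votes cast (100 − 5 abstaining = 95); 3/5 of 95 = 57, so 57 needed; 55 in favor. Not satisfied.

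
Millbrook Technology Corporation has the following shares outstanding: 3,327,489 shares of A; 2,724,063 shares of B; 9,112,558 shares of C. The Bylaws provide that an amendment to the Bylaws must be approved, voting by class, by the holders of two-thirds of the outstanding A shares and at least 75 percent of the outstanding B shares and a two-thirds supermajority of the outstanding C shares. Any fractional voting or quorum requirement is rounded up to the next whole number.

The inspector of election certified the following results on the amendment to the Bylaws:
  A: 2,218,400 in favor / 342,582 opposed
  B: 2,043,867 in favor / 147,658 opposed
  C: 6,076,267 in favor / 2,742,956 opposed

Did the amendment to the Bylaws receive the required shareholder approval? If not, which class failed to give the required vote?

Approved — every class gave the required vote.

A: 2/3 of 3327489 = 2218326; 2,218,326 required, 2,218,400 in favor — approved.
B: 3/4 of 2724063 = 2043047.25, rounded up to 2043048; 2,043,048 required, 2,043,867 in favor — approved.
C: 2/3 of 9112558 = 6075038.67, rounded up to 6075039; 6,075,039 required, 6,076,267 in favor — approved.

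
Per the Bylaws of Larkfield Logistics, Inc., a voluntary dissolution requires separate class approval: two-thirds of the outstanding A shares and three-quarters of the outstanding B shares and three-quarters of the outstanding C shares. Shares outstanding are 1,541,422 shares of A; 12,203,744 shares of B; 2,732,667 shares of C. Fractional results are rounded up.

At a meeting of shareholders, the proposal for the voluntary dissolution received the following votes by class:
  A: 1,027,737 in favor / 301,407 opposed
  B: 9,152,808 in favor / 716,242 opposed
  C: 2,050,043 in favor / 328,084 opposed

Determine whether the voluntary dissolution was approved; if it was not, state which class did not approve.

A: 2/3 of 1541422 = 1027614.67, rounded up to 1027615; 1,027,615 required, 1,027,737 in favor — approved.
B: 3/4 of 12203744 = 9152808; 9,152,808 required, 9,152,808 in favor — approved.
C: 3/4 of 2732667 = 2049500.25, rounded up to 2049501; 2,049,501 required, 2,050,043 in favor — approved.

Approved — every class gave the required vote.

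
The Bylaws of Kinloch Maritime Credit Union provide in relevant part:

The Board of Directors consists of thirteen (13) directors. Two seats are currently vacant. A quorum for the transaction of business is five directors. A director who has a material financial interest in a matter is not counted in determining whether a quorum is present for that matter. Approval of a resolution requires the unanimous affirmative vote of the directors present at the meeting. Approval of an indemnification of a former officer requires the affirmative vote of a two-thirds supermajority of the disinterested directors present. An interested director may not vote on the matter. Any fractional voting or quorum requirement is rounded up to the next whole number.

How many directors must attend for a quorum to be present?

5

The quorum is fixed at 5.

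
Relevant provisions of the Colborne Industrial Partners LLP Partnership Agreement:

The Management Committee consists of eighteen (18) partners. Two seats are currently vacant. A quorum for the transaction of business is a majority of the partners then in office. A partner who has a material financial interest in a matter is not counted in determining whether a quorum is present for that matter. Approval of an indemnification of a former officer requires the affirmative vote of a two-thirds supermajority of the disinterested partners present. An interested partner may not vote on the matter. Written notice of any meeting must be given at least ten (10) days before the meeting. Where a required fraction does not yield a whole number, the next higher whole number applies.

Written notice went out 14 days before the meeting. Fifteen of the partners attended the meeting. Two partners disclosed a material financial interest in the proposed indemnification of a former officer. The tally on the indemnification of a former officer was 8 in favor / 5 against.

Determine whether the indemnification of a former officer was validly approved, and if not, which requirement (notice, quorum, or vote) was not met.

Notice: 14 days given; 10 required (14 ≥ 10). Satisfied.
Quorum: 15 present, but the 2 interested partners do not count, leaving 13. Quorum is 9. Satisfied.
Vote: the indemnification of a former officer requires two-thirds of the disinterested partners present (15 − 2 = 13). 2/3 of 13 = 8.67, rounded up to 9, so 9 affirmative votes are needed; 8 voted in favor. Not satisfied.

Invalid — vote requirement not satisfied.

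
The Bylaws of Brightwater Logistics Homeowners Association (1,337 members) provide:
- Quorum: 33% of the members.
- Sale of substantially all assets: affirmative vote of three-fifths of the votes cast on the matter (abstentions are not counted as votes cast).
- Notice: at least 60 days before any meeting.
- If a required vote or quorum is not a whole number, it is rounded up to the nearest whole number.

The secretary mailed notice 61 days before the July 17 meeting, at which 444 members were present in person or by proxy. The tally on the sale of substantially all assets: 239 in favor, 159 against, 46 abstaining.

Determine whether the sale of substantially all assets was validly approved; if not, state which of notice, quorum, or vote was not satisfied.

Notice: 61 days given; 60 required. Satisfied.
Quorum: 33% of 1,337 = 441.21, rounded up to 442; 444 present. Satisfied.
Vote: requires three-fifths of the votes cast (444 − 46 abstaining = 398); 3/5 of 398 = 238.80, rounded up to 239, so 239 needed; 239 in favor. Satisfied.

Valid — all requirements satisfied.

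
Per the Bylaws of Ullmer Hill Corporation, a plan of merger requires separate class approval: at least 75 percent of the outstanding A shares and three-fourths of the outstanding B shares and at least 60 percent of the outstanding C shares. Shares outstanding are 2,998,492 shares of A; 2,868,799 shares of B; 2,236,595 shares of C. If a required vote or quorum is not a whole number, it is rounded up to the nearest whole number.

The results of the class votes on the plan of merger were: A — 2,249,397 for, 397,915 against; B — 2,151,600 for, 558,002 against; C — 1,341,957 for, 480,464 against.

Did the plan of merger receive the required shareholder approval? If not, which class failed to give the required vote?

Approved — every class gave the required vote.

A: 3/4 of 2998492 = 2248869; 2,248,869 required, 2,249,397 in favor — approved.
B: 3/4 of 2868799 = 2151599.25, rounded up to 2151600; 2,151,600 required, 2,151,600 in favor — approved.
C: 3/5 of 2236595 = 1341957; 1,341,957 required, 1,341,957 in favor — approved.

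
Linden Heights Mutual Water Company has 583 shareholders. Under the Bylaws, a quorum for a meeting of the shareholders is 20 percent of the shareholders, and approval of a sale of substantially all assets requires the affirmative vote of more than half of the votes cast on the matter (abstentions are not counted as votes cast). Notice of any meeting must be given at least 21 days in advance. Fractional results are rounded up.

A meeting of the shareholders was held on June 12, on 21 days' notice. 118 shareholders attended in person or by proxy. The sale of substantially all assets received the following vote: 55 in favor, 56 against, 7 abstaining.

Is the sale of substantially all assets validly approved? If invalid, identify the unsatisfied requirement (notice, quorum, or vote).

Notice: 21 days given; 21 required. Satisfied.
Quorum: 20% of 583 = 116.60, rounded up to 117; 118 present. Satisfied.
Vote: requires a majority of the votes cast (118 − 7 abstaining = 111); a majority of 111 is 56, so 56 needed; 55 in favor. Not satisfied.

Invalid — vote requirement not satisfied.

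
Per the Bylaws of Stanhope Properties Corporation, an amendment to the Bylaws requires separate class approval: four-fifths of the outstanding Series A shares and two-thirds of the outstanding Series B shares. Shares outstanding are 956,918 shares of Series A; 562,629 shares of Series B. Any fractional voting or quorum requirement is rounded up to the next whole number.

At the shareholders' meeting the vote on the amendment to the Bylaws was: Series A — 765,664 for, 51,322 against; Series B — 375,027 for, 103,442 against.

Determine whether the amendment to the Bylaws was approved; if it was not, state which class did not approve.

Series A: 4/5 of 956918 = 765534.40, rounded up to 765535; 765,535 required, 765,664 in favor — approved.
Series B: 2/3 of 562629 = 375086; 375,086 required, 375,027 in favor — not approved.

Not approved — the Series B shares did not give the required vote.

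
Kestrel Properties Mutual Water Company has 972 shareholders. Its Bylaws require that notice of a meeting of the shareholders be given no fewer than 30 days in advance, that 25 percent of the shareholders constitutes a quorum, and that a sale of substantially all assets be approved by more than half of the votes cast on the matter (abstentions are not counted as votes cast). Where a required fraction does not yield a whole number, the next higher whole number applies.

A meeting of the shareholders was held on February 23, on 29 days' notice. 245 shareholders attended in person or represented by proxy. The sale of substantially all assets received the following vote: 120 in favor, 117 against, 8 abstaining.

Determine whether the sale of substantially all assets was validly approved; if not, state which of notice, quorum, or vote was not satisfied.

Notice: 29 days given; 30 required. Not satisfied.
Quorum: 25% of 972 = 243; 245 present. Satisfied.
Vote: requires a majority of the votes cast (245 − 8 abstaining = 237); a majority of 237 is 119, so 119 needed; 120 in favor. Satisfied.

Invalid — notice requirement not satisfied.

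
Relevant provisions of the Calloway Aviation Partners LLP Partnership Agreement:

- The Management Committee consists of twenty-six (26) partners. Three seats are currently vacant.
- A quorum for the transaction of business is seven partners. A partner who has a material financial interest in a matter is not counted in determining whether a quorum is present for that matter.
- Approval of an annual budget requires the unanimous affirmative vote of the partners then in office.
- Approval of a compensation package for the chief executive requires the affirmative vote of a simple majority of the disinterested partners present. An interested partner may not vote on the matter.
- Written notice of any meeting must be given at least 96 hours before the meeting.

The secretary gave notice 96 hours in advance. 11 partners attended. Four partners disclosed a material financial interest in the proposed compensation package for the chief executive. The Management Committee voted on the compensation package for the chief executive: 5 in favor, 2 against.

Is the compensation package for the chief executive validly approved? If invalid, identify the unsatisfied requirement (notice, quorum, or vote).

Notice: 96 hours given; 96 required (96 ≥ 96). Satisfied.
Quorum: 11 present, but the 4 interested partners do not count, leaving 7. Quorum is 7. Satisfied.
Vote: the compensation package for the chief executive requires a majority of the disinterested partners present (11 − 4 = 7). A majority of 7 is 4, so 4 affirmative votes are needed; 5 voted in favor. Satisfied.

Valid — all requirements satisfied.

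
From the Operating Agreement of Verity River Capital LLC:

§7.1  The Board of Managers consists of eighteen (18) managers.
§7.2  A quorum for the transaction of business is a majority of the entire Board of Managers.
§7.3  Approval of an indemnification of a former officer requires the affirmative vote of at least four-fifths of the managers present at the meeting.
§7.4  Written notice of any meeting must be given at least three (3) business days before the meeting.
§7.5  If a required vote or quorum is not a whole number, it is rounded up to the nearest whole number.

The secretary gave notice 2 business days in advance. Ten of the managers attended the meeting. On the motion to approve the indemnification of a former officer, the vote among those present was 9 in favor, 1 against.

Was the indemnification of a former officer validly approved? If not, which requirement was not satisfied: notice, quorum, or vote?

Notice: 2 business days given; 3 required (2 < 3). Not satisfied.
Quorum: 10 present; quorum is 10. Satisfied.
Vote: the indemnification of a former officer requires four-fifths of the managers present (10). 4/5 of 10 = 8, so 8 affirmative votes are needed; 9 voted in favor. Satisfied.

Invalid — notice requirement not satisfied.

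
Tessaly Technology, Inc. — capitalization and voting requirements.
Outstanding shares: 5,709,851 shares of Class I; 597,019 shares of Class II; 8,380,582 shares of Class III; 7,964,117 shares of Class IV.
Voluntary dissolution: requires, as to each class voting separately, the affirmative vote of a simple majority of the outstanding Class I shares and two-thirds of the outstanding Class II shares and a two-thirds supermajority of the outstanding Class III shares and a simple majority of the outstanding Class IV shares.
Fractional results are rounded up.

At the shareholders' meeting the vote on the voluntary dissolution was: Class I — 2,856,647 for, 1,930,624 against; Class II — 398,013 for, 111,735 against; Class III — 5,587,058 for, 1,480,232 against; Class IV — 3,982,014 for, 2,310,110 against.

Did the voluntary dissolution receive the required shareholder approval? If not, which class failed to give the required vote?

Class I: a majority of 5709851 is 2854926; 2,854,926 required, 2,856,647 in favor — approved.
Class II: 2/3 of 597019 = 398012.67, rounded up to 398013; 398,013 required, 398,013 in favor — approved.
Class III: 2/3 of 8380582 = 5587054.67, rounded up to 5587055; 5,587,055 required, 5,587,058 in favor — approved.
Class IV: a majority of 7964117 is 3982059; 3,982,059 required, 3,982,014 in favor — not approved.

Not approved — the Class IV shares did not give the required vote.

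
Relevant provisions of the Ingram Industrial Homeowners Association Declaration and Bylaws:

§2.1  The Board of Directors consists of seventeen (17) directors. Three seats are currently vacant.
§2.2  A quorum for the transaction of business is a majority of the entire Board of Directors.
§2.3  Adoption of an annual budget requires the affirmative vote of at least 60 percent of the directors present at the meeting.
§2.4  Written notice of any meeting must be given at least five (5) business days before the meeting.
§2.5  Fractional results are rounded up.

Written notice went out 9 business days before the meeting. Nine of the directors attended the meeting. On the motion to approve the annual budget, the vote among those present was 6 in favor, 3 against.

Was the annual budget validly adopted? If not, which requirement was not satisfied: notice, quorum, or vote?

Notice: 9 business days given; 5 required (9 ≥ 5). Satisfied.
Quorum: 9 present; quorum is 9. Satisfied.
Vote: the annual budget requires three-fifths of the directors present (9). 3/5 of 9 = 5.40, rounded up to 6, so 6 affirmative votes are needed; 6 voted in favor. Satisfied.

Valid — all requirements satisfied.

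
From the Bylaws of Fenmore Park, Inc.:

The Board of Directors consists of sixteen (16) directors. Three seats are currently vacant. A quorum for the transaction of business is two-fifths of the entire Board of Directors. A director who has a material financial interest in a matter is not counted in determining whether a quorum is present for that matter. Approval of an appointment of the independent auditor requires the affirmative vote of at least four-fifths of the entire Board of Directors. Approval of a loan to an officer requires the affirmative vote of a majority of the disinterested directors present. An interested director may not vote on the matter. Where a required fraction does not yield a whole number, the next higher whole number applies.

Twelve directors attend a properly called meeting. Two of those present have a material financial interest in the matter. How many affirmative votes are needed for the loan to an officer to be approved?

The loan to an officer requires a majority of the disinterested directors present (12 − 2 = 10).
A majority of 10 is 6.

6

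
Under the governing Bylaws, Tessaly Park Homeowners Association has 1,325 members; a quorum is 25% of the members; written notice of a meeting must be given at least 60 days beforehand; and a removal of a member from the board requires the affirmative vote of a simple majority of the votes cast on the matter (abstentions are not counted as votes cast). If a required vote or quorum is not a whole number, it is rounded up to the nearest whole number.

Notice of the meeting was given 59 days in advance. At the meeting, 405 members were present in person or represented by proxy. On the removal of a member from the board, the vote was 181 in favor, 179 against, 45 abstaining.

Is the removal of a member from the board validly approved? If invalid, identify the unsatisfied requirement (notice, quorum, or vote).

Invalid — notice requirement not satisfied.

Notice: 59 days given; 60 required. Not satisfied.
Quorum: 25% of 1,325 = 331.25, rounded up to 332; 405 present. Satisfied.
Vote: requires a majority of the votes cast (405 − 45 abstaining = 360); a majority of 360 is 181, so 181 needed; 181 in favor. Satisfied.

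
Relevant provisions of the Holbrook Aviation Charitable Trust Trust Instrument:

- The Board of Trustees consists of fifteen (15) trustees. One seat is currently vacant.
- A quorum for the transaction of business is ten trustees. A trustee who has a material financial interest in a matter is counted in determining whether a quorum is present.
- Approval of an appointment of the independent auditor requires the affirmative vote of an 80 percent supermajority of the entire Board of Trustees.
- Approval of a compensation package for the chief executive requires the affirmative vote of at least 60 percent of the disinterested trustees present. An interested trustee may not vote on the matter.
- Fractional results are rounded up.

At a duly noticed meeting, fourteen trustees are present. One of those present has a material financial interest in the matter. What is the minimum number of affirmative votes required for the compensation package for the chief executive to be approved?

The compensation package for the chief executive requires three-fifths of the disinterested trustees present (14 − 1 = 13).
3/5 of 13 = 7.80, rounded up to 8.

8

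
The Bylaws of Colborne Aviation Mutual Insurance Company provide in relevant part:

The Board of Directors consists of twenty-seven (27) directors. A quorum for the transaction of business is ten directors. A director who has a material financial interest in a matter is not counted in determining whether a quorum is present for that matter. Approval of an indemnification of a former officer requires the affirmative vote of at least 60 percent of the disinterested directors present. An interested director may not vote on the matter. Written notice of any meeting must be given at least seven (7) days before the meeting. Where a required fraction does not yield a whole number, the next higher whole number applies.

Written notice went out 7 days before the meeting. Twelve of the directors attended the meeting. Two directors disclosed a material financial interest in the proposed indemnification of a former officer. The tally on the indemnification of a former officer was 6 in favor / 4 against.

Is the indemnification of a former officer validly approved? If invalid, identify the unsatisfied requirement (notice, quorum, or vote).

Valid — all requirements satisfied.

Notice: 7 days given; 7 required (7 ≥ 7). Satisfied.
Quorum: 12 present, but the 2 interested directors do not count, leaving 10. Quorum is 10. Satisfied.
Vote: the indemnification of a former officer requires three-fifths of the disinterested directors present (12 − 2 = 10). 3/5 of 10 = 6, so 6 affirmative votes are needed; 6 voted in favor. Satisfied.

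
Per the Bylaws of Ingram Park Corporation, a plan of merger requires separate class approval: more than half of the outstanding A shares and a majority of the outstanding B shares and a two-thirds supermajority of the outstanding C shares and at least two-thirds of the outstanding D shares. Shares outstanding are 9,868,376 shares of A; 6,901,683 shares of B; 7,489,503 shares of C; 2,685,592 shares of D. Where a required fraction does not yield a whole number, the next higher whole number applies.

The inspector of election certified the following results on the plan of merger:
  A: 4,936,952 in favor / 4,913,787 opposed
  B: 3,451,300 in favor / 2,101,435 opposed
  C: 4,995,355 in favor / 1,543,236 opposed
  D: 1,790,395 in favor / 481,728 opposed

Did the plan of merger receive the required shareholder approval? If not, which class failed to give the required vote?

A: a majority of 9868376 is 4934189; 4,934,189 required, 4,936,952 in favor — approved.
B: a majority of 6901683 is 3450842; 3,450,842 required, 3,451,300 in favor — approved.
C: 2/3 of 7489503 = 4993002; 4,993,002 required, 4,995,355 in favor — approved.
D: 2/3 of 2685592 = 1790394.67, rounded up to 1790395; 1,790,395 required, 1,790,395 in favor — approved.

Approved — every class gave the required vote.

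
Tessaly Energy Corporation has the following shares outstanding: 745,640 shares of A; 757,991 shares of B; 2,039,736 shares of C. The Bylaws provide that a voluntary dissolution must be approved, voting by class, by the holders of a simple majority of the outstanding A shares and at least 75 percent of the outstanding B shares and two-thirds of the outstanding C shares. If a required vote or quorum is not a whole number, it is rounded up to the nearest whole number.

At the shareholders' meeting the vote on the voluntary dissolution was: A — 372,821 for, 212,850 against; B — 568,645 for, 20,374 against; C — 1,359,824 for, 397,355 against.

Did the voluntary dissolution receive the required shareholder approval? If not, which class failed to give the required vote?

A: a majority of 745640 is 372821; 372,821 required, 372,821 in favor — approved.
B: 3/4 of 757991 = 568493.25, rounded up to 568494; 568,494 required, 568,645 in favor — approved.
C: 2/3 of 2039736 = 1359824; 1,359,824 required, 1,359,824 in favor — approved.

Approved — every class gave the required vote.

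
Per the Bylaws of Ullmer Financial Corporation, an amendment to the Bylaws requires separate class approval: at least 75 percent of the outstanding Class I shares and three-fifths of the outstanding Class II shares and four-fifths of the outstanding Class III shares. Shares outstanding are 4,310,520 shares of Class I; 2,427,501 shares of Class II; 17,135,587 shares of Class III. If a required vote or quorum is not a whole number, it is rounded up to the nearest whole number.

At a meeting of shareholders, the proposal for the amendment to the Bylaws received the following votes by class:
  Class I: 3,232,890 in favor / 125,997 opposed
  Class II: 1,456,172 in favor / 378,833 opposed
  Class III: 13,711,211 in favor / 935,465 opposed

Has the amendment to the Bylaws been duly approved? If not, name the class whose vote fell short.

Not approved — the Class II shares did not give the required vote.

Class I: 3/4 of 4310520 = 3232890; 3,232,890 required, 3,232,890 in favor — approved.
Class II: 3/5 of 2427501 = 1456500.60, rounded up to 1456501; 1,456,501 required, 1,456,172 in favor — not approved.
Class III: 4/5 of 17135587 = 13708469.60, rounded up to 13708470; 13,708,470 required, 13,711,211 in favor — approved.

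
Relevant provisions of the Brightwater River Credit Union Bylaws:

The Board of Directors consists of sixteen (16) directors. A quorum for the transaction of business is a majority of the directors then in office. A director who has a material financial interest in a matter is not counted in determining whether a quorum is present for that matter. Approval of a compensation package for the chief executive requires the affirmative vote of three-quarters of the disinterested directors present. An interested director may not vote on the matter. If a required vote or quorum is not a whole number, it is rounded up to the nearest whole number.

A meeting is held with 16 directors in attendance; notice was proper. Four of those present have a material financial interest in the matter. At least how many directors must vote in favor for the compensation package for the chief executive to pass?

The compensation package for the chief executive requires three-fourths of the disinterested directors present (16 − 4 = 12).
3/4 of 12 = 9.

9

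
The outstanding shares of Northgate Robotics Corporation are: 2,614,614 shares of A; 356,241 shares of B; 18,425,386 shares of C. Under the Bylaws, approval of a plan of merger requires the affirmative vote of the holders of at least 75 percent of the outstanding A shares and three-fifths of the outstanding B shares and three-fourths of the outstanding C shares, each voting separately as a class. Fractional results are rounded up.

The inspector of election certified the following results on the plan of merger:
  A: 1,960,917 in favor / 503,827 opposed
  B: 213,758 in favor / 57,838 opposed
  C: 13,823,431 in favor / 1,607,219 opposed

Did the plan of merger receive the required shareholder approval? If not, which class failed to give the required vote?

Not approved — the A shares did not give the required vote.

A: 3/4 of 2614614 = 1960960.50, rounded up to 1960961; 1,960,961 required, 1,960,917 in favor — not approved.
B: 3/5 of 356241 = 213744.60, rounded up to 213745; 213,745 required, 213,758 in favor — approved.
C: 3/4 of 18425386 = 13819039.50, rounded up to 13819040; 13,819,040 required, 13,823,431 in favor — approved.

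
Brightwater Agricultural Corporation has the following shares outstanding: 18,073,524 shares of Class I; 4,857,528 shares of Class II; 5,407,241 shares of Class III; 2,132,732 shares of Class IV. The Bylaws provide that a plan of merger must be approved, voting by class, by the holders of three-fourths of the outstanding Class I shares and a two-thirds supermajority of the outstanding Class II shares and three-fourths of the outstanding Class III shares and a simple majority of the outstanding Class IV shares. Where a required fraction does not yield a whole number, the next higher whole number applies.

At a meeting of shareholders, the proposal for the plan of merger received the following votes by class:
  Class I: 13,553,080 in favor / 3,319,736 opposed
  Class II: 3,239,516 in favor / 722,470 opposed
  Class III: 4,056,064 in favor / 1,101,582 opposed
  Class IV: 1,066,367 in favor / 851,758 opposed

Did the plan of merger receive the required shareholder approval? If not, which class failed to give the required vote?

Not approved — the Class I shares did not give the required vote.

Class I: 3/4 of 18073524 = 13555143; 13,555,143 required, 13,553,080 in favor — not approved.
Class II: 2/3 of 4857528 = 3238352; 3,238,352 required, 3,239,516 in favor — approved.
Class III: 3/4 of 5407241 = 4055430.75, rounded up to 4055431; 4,055,431 required, 4,056,064 in favor — approved.
Class IV: a majority of 2132732 is 1066367; 1,066,367 required, 1,066,367 in favor — approved.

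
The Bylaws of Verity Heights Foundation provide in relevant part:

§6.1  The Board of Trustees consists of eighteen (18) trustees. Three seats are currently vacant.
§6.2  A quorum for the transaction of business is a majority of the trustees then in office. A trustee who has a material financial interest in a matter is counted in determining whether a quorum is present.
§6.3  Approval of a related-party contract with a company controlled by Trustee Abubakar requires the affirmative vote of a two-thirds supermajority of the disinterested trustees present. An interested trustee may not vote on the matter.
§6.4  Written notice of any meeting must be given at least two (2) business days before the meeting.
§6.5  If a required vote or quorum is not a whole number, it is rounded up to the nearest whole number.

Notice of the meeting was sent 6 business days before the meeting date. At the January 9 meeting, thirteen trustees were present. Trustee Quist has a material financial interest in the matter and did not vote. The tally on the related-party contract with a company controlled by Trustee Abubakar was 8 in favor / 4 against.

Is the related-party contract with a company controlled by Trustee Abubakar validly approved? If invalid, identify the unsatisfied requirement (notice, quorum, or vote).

Valid — all requirements satisfied.

Notice: 6 business days given; 2 required (6 ≥ 2). Satisfied.
Quorum: 13 present (interested trustees count toward quorum); quorum is 8. Satisfied.
Vote: the related-party contract with a company controlled by Trustee Abubakar requires two-thirds of the disinterested trustees present (13 − 1 = 12). 2/3 of 12 = 8, so 8 affirmative votes are needed; 8 voted in favor. Satisfied.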